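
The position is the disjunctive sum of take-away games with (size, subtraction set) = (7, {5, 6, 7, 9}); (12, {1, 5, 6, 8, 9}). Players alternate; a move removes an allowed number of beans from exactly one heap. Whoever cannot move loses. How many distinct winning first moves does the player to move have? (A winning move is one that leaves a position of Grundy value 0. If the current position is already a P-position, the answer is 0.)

Heap A, S = {5, 6, 7, 9}:
n : 0 1 2 3 4 5 6 7
G : 0 0 0 0 0 1 1 1
G_A(7) = 1.
Heap B, S = {1, 5, 6, 8, 9}:
G(0) = 0
G(1) = mex{0} = 1
G(2) = mex{1} = 0
G(3) = mex{0} = 1
G(4) = mex{1} = 0
G(5) = mex{0,0} = 1
G(6) = mex{1,1,0} = 2
G(7) = mex{2,0,1} = 3
G(8) = mex{3,1,0,0} = 2
G(9) = mex{2,0,1,1,0} = 3
G(10) = mex{3,1,0,0,1} = 2
G(11) = mex{2,2,1,1,0} = 3
G(12) = mex{3,3,2,0,1} = 4
G_B(12) = 4.
Combined Grundy value = 1 ⊕ 4 = 5.
A winning move leaves total XOR = 0, i.e. changes one component's Grundy value g to g ⊕ X where X is the current total.
Heap A: need g' = 1⊕5 = 4. Options: 7−5→G=0, 7−6→G=0, 7−7→G=0. Hits: 0.
Heap B: need g' = 4⊕5 = 1. Options: 12−1→G=3, 12−5→G=3, 12−6→G=2, 12−8→G=0, 12−9→G=1. Hits: 1.

1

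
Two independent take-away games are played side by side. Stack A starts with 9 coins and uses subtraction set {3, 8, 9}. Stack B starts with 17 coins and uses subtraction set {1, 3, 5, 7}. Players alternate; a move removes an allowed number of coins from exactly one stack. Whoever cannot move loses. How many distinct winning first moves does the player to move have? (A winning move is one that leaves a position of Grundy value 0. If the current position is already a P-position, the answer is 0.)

Stack A, S = {3, 8, 9}:
n : 0 1 2 3 4 5 6 7 8 9
G : 0 0 0 1 1 1 0 0 2 1
G_A(9) = 1.
Stack B, S = {1, 3, 5, 7}:
n :  0  1  2  3  4  5  6  7  8  9 10 11 12 13 14 15 16 17
G :  0  1  0  1  0  1  0  1  0  1  0  1  0  1  0  1  0  1
G_B(17) = 1.
Combined Grundy value = 1 ⊕ 1 = 0.
A winning move leaves total XOR = 0, i.e. changes one component's Grundy value g to g ⊕ X where X is the current total.
Stack A: target g' = 1⊕0 = 1, but every legal move changes the Grundy value (mex property), so 0 moves.
Stack B: target g' = 1⊕0 = 1, but every legal move changes the Grundy value (mex property), so 0 moves.

0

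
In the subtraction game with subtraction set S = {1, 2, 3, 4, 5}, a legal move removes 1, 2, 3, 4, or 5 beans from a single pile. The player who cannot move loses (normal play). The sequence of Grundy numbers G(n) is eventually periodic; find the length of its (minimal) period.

G(0) = 0
G(1) = mex{0} = 1
G(2) = mex{1,0} = 2
G(3) = mex{2,1,0} = 3
G(4) = mex{3,2,1,0} = 4
G(5) = mex{4,3,2,1,0} = 5
G(6) = mex{5,4,3,2,1} = 0
G(7) = mex{0,5,4,3,2} = 1
G(8) = mex{1,0,5,4,3} = 2
G(9) = mex{2,1,0,5,4} = 3
G(10) = mex{3,2,1,0,5} = 4
G(11) = mex{4,3,2,1,0} = 5
G(12) = mex{5,4,3,2,1} = 0
G(13) = mex{0,5,4,3,2} = 1
G(14) = mex{1,0,5,4,3} = 2
G(n+6) = G(n) holds for n = 0,…,4 (a full window of length max(S) = 5), so the sequence is purely periodic with period 6.

6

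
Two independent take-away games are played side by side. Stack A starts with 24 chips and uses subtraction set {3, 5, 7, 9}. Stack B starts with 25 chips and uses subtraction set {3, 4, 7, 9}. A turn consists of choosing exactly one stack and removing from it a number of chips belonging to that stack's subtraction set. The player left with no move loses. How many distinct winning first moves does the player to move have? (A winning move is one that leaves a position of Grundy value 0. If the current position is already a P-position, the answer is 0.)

Stack A, S = {3, 5, 7, 9}:
G(0) = 0
G(1) = mex{} = 0
G(2) = mex{} = 0
G(3) = mex{0} = 1
G(4) = mex{0} = 1
G(5) = mex{0,0} = 1
G(6) = mex{1,0} = 2
G(7) = mex{1,0,0} = 2
G(8) = mex{1,1,0} = 2
G(9) = mex{2,1,0,0} = 3
G(10) = mex{2,1,1,0} = 3
G(11) = mex{2,2,1,0} = 3
G(12) = mex{3,2,1,1} = 0
G(13) = mex{3,2,2,1} = 0
G(14) = mex{3,3,2,1} = 0
G(15) = mex{0,3,2,2} = 1
G(16) = mex{0,3,3,2} = 1
G(17) = mex{0,0,3,2} = 1
G(18) = mex{1,0,3,3} = 2
G(19) = mex{1,0,0,3} = 2
G(20) = mex{1,1,0,3} = 2
G(21) = mex{2,1,0,0} = 3
G(22) = mex{2,1,1,0} = 3
G(23) = mex{2,2,1,0} = 3
G(24) = mex{3,2,1,1} = 0
G_A(24) = 0.
Stack B, S = {3, 4, 7, 9}:
n :  0  1  2  3  4  5  6  7  8  9 10 11 12 13 14 15 16 17 18 19 20 21 22 23 24 25
G :  0  0  0  1  1  1  2  2  2  3  3  3  0  0  0  1  1  1  2  2  2  3  3  3  0  0
G_B(25) = 0.
Combined Grundy value = 0 ⊕ 0 = 0.
A winning move leaves total XOR = 0, i.e. changes one component's Grundy value g to g ⊕ X where X is the current total.
Stack A: target g' = 0⊕0 = 0, but every legal move changes the Grundy value (mex property), so 0 moves.
Stack B: target g' = 0⊕0 = 0, but every legal move changes the Grundy value (mex property), so 0 moves.

0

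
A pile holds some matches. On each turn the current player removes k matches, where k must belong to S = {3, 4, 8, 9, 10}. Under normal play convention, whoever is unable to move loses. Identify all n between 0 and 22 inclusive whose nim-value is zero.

0, 1, 2, 7, 13, 14, 19, 20

G(0) = 0
G(1) = mex{} = 0
G(2) = mex{} = 0
G(3) = mex{0} = 1
G(4) = mex{0,0} = 1
G(5) = mex{0,0} = 1
G(6) = mex{1,0} = 2
G(7) = mex{1,1} = 0
G(8) = mex{1,1,0} = 2
G(9) = mex{2,1,0,0} = 3
G(10) = mex{0,2,0,0,0} = 1
G(11) = mex{2,0,1,0,0} = 3
G(12) = mex{3,2,1,1,0} = 4
G(13) = mex{1,3,1,1,1} = 0
G(14) = mex{3,1,2,1,1} = 0
G(15) = mex{4,3,0,2,1} = 5
G(16) = mex{0,4,2,0,2} = 1
G(17) = mex{0,0,3,2,0} = 1
G(18) = mex{5,0,1,3,2} = 4
G(19) = mex{1,5,3,1,3} = 0
G(20) = mex{1,1,4,3,1} = 0
G(21) = mex{4,1,0,4,3} = 2
G(22) = mex{0,4,0,0,4} = 1
P-positions are exactly the n with G(n) = 0.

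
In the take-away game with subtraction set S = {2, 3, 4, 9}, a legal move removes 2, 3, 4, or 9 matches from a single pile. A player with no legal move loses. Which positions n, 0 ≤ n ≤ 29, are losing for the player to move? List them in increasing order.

0, 1, 6, 7, 12, 13, 18, 19, 24, 25

n :  0  1  2  3  4  5  6  7  8  9 10 11 12 13 14 15 16 17 18 19 20 21 22 23 24 25 26 27 28 29
G :  0  0  1  1  2  2  0  0  1  1  2  2  0  0  1  1  2  2  0  0  1  1  2  2  0  0  1  1  2  2
P-positions are exactly the n with G(n) = 0.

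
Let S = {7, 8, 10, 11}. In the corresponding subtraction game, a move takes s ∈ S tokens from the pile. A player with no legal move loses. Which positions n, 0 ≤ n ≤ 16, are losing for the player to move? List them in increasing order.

0, 1, 2, 3, 4, 5, 6

G(0) = 0
G(1) = mex{} = 0
G(2) = mex{} = 0
G(3) = mex{} = 0
G(4) = mex{} = 0
G(5) = mex{} = 0
G(6) = mex{} = 0
G(7) = mex{0} = 1
G(8) = mex{0,0} = 1
G(9) = mex{0,0} = 1
G(10) = mex{0,0,0} = 1
G(11) = mex{0,0,0,0} = 1
G(12) = mex{0,0,0,0} = 1
G(13) = mex{0,0,0,0} = 1
G(14) = mex{1,0,0,0} = 2
G(15) = mex{1,1,0,0} = 2
G(16) = mex{1,1,0,0} = 2
P-positions are exactly the n with G(n) = 0.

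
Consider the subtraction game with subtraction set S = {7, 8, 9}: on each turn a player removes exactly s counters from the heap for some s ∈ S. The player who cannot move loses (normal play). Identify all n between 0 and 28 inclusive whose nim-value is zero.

G(0) = 0
G(1) = mex{} = 0
G(2) = mex{} = 0
G(3) = mex{} = 0
G(4) = mex{} = 0
G(5) = mex{} = 0
G(6) = mex{} = 0
G(7) = mex{0} = 1
G(8) = mex{0,0} = 1
G(9) = mex{0,0,0} = 1
G(10) = mex{0,0,0} = 1
G(11) = mex{0,0,0} = 1
G(12) = mex{0,0,0} = 1
G(13) = mex{0,0,0} = 1
G(14) = mex{1,0,0} = 2
G(15) = mex{1,1,0} = 2
G(16) = mex{1,1,1} = 0
G(17) = mex{1,1,1} = 0
G(18) = mex{1,1,1} = 0
G(19) = mex{1,1,1} = 0
G(20) = mex{1,1,1} = 0
G(21) = mex{2,1,1} = 0
G(22) = mex{2,2,1} = 0
G(23) = mex{0,2,2} = 1
G(24) = mex{0,0,2} = 1
G(25) = mex{0,0,0} = 1
G(26) = mex{0,0,0} = 1
G(27) = mex{0,0,0} = 1
G(28) = mex{0,0,0} = 1
P-positions are exactly the n with G(n) = 0.

0, 1, 2, 3, 4, 5, 6, 16, 17, 18, 19, 20, 21, 22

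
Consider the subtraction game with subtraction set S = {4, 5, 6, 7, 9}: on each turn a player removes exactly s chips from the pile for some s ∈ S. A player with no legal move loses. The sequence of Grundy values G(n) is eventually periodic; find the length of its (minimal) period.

G(0) = 0
G(1) = mex{} = 0
G(2) = mex{} = 0
G(3) = mex{} = 0
G(4) = mex{0} = 1
G(5) = mex{0,0} = 1
G(6) = mex{0,0,0} = 1
G(7) = mex{0,0,0,0} = 1
G(8) = mex{1,0,0,0} = 2
G(9) = mex{1,1,0,0,0} = 2
G(10) = mex{1,1,1,0,0} = 2
G(11) = mex{1,1,1,1,0} = 2
G(12) = mex{2,1,1,1,0} = 3
G(13) = mex{2,2,1,1,1} = 0
G(14) = mex{2,2,2,1,1} = 0
G(15) = mex{2,2,2,2,1} = 0
G(16) = mex{3,2,2,2,1} = 0
G(17) = mex{0,3,2,2,2} = 1
G(18) = mex{0,0,3,2,2} = 1
G(19) = mex{0,0,0,3,2} = 1
G(20) = mex{0,0,0,0,2} = 1
G(21) = mex{1,0,0,0,3} = 2
G(22) = mex{1,1,0,0,0} = 2
G(23) = mex{1,1,1,0,0} = 2
G(24) = mex{1,1,1,1,0} = 2
G(25) = mex{2,1,1,1,0} = 3
G(26) = mex{2,2,1,1,1} = 0
G(27) = mex{2,2,2,1,1} = 0
G(n+13) = G(n) holds for n = 0,…,8 (a full window of length max(S) = 9), so the sequence is purely periodic with period 13.

13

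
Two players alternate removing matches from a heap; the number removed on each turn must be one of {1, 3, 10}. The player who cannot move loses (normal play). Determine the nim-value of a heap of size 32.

0

G(0) = 0
G(1) = mex{0} = 1
G(2) = mex{1} = 0
G(3) = mex{0,0} = 1
G(4) = mex{1,1} = 0
G(5) = mex{0,0} = 1
G(6) = mex{1,1} = 0
G(7) = mex{0,0} = 1
G(8) = mex{1,1} = 0
G(9) = mex{0,0} = 1
G(10) = mex{1,1,0} = 2
G(11) = mex{2,0,1} = 3
G(12) = mex{3,1,0} = 2
G(13) = mex{2,2,1} = 0
G(14) = mex{0,3,0} = 1
G(15) = mex{1,2,1} = 0
G(16) = mex{0,0,0} = 1
G(17) = mex{1,1,1} = 0
G(18) = mex{0,0,0} = 1
G(19) = mex{1,1,1} = 0
G(20) = mex{0,0,2} = 1
G(21) = mex{1,1,3} = 0
G(22) = mex{0,0,2} = 1
G(23) = mex{1,1,0} = 2
G(24) = mex{2,0,1} = 3
G(25) = mex{3,1,0} = 2
G(26) = mex{2,2,1} = 0
G(27) = mex{0,3,0} = 1
G(28) = mex{1,2,1} = 0
G(29) = mex{0,0,0} = 1
G(30) = mex{1,1,1} = 0
G(31) = mex{0,0,0} = 1
G(32) = mex{1,1,1} = 0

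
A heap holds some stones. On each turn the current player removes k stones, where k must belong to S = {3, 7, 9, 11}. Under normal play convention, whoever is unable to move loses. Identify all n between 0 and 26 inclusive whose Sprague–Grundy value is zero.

0, 1, 2, 6, 14, 16, 18, 20, 22, 24, 26

n :  0  1  2  3  4  5  6  7  8  9 10 11 12 13 14 15 16 17 18 19 20 21 22 23 24 25 26
G :  0  0  0  1  1  1  0  2  2  1  3  3  2  2  0  3  0  1  0  1  0  1  0  1  0  1  0
P-positions are exactly the n with G(n) = 0.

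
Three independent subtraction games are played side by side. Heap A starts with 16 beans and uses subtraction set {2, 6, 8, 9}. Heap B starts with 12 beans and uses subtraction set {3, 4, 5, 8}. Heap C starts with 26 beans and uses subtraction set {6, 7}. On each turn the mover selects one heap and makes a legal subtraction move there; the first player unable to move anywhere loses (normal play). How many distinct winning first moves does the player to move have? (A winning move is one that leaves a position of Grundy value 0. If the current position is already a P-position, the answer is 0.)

0

Heap A, S = {2, 6, 8, 9}:
n :  0  1  2  3  4  5  6  7  8  9 10 11 12 13 14 15 16
G :  0  0  1  1  0  0  1  1  2  2  3  3  2  2  3  0  0
G_A(16) = 0.
Heap B, S = {3, 4, 5, 8}:
n :  0  1  2  3  4  5  6  7  8  9 10 11 12
G :  0  0  0  1  1  1  2  2  2  3  3  0  0
G_B(12) = 0.
Heap C, S = {6, 7}:
G(0) = 0
G(1) = mex{} = 0
G(2) = mex{} = 0
G(3) = mex{} = 0
G(4) = mex{} = 0
G(5) = mex{} = 0
G(6) = mex{0} = 1
G(7) = mex{0,0} = 1
G(8) = mex{0,0} = 1
G(9) = mex{0,0} = 1
G(10) = mex{0,0} = 1
G(11) = mex{0,0} = 1
G(12) = mex{1,0} = 2
G(13) = mex{1,1} = 0
G(14) = mex{1,1} = 0
G(15) = mex{1,1} = 0
G(16) = mex{1,1} = 0
G(17) = mex{1,1} = 0
G(18) = mex{2,1} = 0
G(19) = mex{0,2} = 1
G(20) = mex{0,0} = 1
G(21) = mex{0,0} = 1
G(22) = mex{0,0} = 1
G(23) = mex{0,0} = 1
G(24) = mex{0,0} = 1
G(25) = mex{1,0} = 2
G(26) = mex{1,1} = 0
G_C(26) = 0.
Combined Grundy value = 0 ⊕ 0 ⊕ 0 = 0.
A winning move leaves total XOR = 0, i.e. changes one component's Grundy value g to g ⊕ X where X is the current total.
Heap A: target g' = 0⊕0 = 0, but every legal move changes the Grundy value (mex property), so 0 moves.
Heap B: target g' = 0⊕0 = 0, but every legal move changes the Grundy value (mex property), so 0 moves.
Heap C: target g' = 0⊕0 = 0, but every legal move changes the Grundy value (mex property), so 0 moves.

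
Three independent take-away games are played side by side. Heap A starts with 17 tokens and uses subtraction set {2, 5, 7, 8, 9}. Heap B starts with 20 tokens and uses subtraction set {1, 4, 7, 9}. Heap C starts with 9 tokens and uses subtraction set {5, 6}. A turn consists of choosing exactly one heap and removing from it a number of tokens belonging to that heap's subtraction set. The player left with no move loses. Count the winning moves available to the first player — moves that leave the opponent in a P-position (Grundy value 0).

Heap A, S = {2, 5, 7, 8, 9}:
G(0) = 0
G(1) = mex{} = 0
G(2) = mex{0} = 1
G(3) = mex{0} = 1
G(4) = mex{1} = 0
G(5) = mex{1,0} = 2
G(6) = mex{0,0} = 1
G(7) = mex{2,1,0} = 3
G(8) = mex{1,1,0,0} = 2
G(9) = mex{3,0,1,0,0} = 2
G(10) = mex{2,2,1,1,0} = 3
G(11) = mex{2,1,0,1,1} = 3
G(12) = mex{3,3,2,0,1} = 4
G(13) = mex{3,2,1,2,0} = 4
G(14) = mex{4,2,3,1,2} = 0
G(15) = mex{4,3,2,3,1} = 0
G(16) = mex{0,3,2,2,3} = 1
G(17) = mex{0,4,3,2,2} = 1
G_A(17) = 1.
Heap B, S = {1, 4, 7, 9}:
G(0) = 0
G(1) = mex{0} = 1
G(2) = mex{1} = 0
G(3) = mex{0} = 1
G(4) = mex{1,0} = 2
G(5) = mex{2,1} = 0
G(6) = mex{0,0} = 1
G(7) = mex{1,1,0} = 2
G(8) = mex{2,2,1} = 0
G(9) = mex{0,0,0,0} = 1
G(10) = mex{1,1,1,1} = 0
G(11) = mex{0,2,2,0} = 1
G(12) = mex{1,0,0,1} = 2
G(13) = mex{2,1,1,2} = 0
G(14) = mex{0,0,2,0} = 1
G(15) = mex{1,1,0,1} = 2
G(16) = mex{2,2,1,2} = 0
G(17) = mex{0,0,0,0} = 1
G(18) = mex{1,1,1,1} = 0
G(19) = mex{0,2,2,0} = 1
G(20) = mex{1,0,0,1} = 2
G_B(20) = 2.
Heap C, S = {5, 6}:
G(0) = 0
G(1) = mex{} = 0
G(2) = mex{} = 0
G(3) = mex{} = 0
G(4) = mex{} = 0
G(5) = mex{0} = 1
G(6) = mex{0,0} = 1
G(7) = mex{0,0} = 1
G(8) = mex{0,0} = 1
G(9) = mex{0,0} = 1
G_C(9) = 1.
Combined Grundy value = 1 ⊕ 2 ⊕ 1 = 2.
A winning move leaves total XOR = 0, i.e. changes one component's Grundy value g to g ⊕ X where X is the current total.
Heap A: need g' = 1⊕2 = 3. Options: 17−2→G=0, 17−5→G=4, 17−7→G=3, 17−8→G=2, 17−9→G=2. Hits: 1.
Heap B: need g' = 2⊕2 = 0. Options: 20−1→G=1, 20−4→G=0, 20−7→G=0, 20−9→G=1. Hits: 2.
Heap C: need g' = 1⊕2 = 3. Options: 9−5→G=0, 9−6→G=0. Hits: 0.

3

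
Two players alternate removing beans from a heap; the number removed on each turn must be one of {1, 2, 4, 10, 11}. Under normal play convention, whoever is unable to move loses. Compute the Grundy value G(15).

0

n :  0  1  2  3  4  5  6  7  8  9 10 11 12 13 14 15
G :  0  1  2  0  1  2  0  1  2  0  1  2  0  1  2  0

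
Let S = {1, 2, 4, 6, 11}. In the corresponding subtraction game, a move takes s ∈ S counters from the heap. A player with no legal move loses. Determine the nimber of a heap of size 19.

n :  0  1  2  3  4  5  6  7  8  9 10 11 12 13 14 15 16 17 18 19
G :  0  1  2  0  1  2  3  4  0  1  2  3  4  0  1  2  0  1  2  3

3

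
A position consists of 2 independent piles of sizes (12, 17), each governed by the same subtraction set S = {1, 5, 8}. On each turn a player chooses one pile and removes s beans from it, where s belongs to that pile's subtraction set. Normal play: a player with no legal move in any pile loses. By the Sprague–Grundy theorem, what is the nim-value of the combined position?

2

All piles use S = {1, 5, 8}:
G(0) = 0
G(1) = mex{0} = 1
G(2) = mex{1} = 0
G(3) = mex{0} = 1
G(4) = mex{1} = 0
G(5) = mex{0,0} = 1
G(6) = mex{1,1} = 0
G(7) = mex{0,0} = 1
G(8) = mex{1,1,0} = 2
G(9) = mex{2,0,1} = 3
G(10) = mex{3,1,0} = 2
G(11) = mex{2,0,1} = 3
G(12) = mex{3,1,0} = 2
G(13) = mex{2,2,1} = 0
G(14) = mex{0,3,0} = 1
G(15) = mex{1,2,1} = 0
G(16) = mex{0,3,2} = 1
G(17) = mex{1,2,3} = 0
Pile A: G(12) = 2.
Pile B: G(17) = 0.
Combined Grundy value = 2 ⊕ 0 = 2.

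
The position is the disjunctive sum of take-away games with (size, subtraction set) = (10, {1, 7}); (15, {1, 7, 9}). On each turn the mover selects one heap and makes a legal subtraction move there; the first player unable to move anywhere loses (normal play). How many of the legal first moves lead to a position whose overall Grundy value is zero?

Heap A, S = {1, 7}:
n :  0  1  2  3  4  5  6  7  8  9 10
G :  0  1  0  1  0  1  0  1  0  1  0
G_A(10) = 0.
Heap B, S = {1, 7, 9}:
G(0) = 0
G(1) = mex{0} = 1
G(2) = mex{1} = 0
G(3) = mex{0} = 1
G(4) = mex{1} = 0
G(5) = mex{0} = 1
G(6) = mex{1} = 0
G(7) = mex{0,0} = 1
G(8) = mex{1,1} = 0
G(9) = mex{0,0,0} = 1
G(10) = mex{1,1,1} = 0
G(11) = mex{0,0,0} = 1
G(12) = mex{1,1,1} = 0
G(13) = mex{0,0,0} = 1
G(14) = mex{1,1,1} = 0
G(15) = mex{0,0,0} = 1
G_B(15) = 1.
Combined Grundy value = 0 ⊕ 1 = 1.
A winning move leaves total XOR = 0, i.e. changes one component's Grundy value g to g ⊕ X where X is the current total.
Heap A: need g' = 0⊕1 = 1. Options: 10−1→G=1, 10−7→G=1. Hits: 2.
Heap B: need g' = 1⊕1 = 0. Options: 15−1→G=0, 15−7→G=0, 15−9→G=0. Hits: 3.

5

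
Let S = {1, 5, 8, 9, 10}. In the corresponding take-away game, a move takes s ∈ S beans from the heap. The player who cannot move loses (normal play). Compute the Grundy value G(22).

n :  0  1  2  3  4  5  6  7  8  9 10 11 12 13 14 15 16 17 18 19 20 21 22
G :  0  1  0  1  0  1  0  1  2  3  2  3  2  3  2  3  4  0  1  0  1  0  1

1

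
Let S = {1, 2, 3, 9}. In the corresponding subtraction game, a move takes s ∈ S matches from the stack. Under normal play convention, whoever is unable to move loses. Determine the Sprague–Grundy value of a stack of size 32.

G(0) = 0
G(1) = mex{0} = 1
G(2) = mex{1,0} = 2
G(3) = mex{2,1,0} = 3
G(4) = mex{3,2,1} = 0
G(5) = mex{0,3,2} = 1
G(6) = mex{1,0,3} = 2
G(7) = mex{2,1,0} = 3
G(8) = mex{3,2,1} = 0
G(9) = mex{0,3,2,0} = 1
G(10) = mex{1,0,3,1} = 2
G(11) = mex{2,1,0,2} = 3
G(12) = mex{3,2,1,3} = 0
G(13) = mex{0,3,2,0} = 1
G(14) = mex{1,0,3,1} = 2
G(15) = mex{2,1,0,2} = 3
G(16) = mex{3,2,1,3} = 0
G(17) = mex{0,3,2,0} = 1
G(18) = mex{1,0,3,1} = 2
G(19) = mex{2,1,0,2} = 3
G(20) = mex{3,2,1,3} = 0
G(21) = mex{0,3,2,0} = 1
G(22) = mex{1,0,3,1} = 2
G(23) = mex{2,1,0,2} = 3
G(24) = mex{3,2,1,3} = 0
G(25) = mex{0,3,2,0} = 1
G(26) = mex{1,0,3,1} = 2
G(27) = mex{2,1,0,2} = 3
G(28) = mex{3,2,1,3} = 0
G(29) = mex{0,3,2,0} = 1
G(30) = mex{1,0,3,1} = 2
G(31) = mex{2,1,0,2} = 3
G(32) = mex{3,2,1,3} = 0

0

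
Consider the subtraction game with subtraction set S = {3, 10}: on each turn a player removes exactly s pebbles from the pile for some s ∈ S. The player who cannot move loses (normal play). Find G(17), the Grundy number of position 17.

n :  0  1  2  3  4  5  6  7  8  9 10 11 12 13 14 15 16 17
G :  0  0  0  1  1  1  0  0  0  1  1  1  2  0  0  0  1  1

1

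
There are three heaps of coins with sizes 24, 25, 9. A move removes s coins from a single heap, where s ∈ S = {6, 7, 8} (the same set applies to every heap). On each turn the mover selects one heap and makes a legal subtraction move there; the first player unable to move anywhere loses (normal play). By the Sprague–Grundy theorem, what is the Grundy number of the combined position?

All heaps use S = {6, 7, 8}:
G(0) = 0
G(1) = mex{} = 0
G(2) = mex{} = 0
G(3) = mex{} = 0
G(4) = mex{} = 0
G(5) = mex{} = 0
G(6) = mex{0} = 1
G(7) = mex{0,0} = 1
G(8) = mex{0,0,0} = 1
G(9) = mex{0,0,0} = 1
G(10) = mex{0,0,0} = 1
G(11) = mex{0,0,0} = 1
G(12) = mex{1,0,0} = 2
G(13) = mex{1,1,0} = 2
G(14) = mex{1,1,1} = 0
G(15) = mex{1,1,1} = 0
G(16) = mex{1,1,1} = 0
G(17) = mex{1,1,1} = 0
G(18) = mex{2,1,1} = 0
G(19) = mex{2,2,1} = 0
G(20) = mex{0,2,2} = 1
G(21) = mex{0,0,2} = 1
G(22) = mex{0,0,0} = 1
G(23) = mex{0,0,0} = 1
G(24) = mex{0,0,0} = 1
G(25) = mex{0,0,0} = 1
Heap A: G(24) = 1.
Heap B: G(25) = 1.
Heap C: G(9) = 1.
Combined Grundy value = 1 ⊕ 1 ⊕ 1 = 1.

1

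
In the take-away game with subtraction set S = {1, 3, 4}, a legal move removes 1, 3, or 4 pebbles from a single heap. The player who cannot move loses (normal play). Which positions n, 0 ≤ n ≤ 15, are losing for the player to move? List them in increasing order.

G(0) = 0
G(1) = mex{0} = 1
G(2) = mex{1} = 0
G(3) = mex{0,0} = 1
G(4) = mex{1,1,0} = 2
G(5) = mex{2,0,1} = 3
G(6) = mex{3,1,0} = 2
G(7) = mex{2,2,1} = 0
G(8) = mex{0,3,2} = 1
G(9) = mex{1,2,3} = 0
G(10) = mex{0,0,2} = 1
G(11) = mex{1,1,0} = 2
G(12) = mex{2,0,1} = 3
G(13) = mex{3,1,0} = 2
G(14) = mex{2,2,1} = 0
G(15) = mex{0,3,2} = 1
P-positions are exactly the n with G(n) = 0.

0, 2, 7, 9, 14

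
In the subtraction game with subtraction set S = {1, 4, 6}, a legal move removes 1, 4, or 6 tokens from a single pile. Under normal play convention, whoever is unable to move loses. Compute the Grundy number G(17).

G(0) = 0
G(1) = mex{0} = 1
G(2) = mex{1} = 0
G(3) = mex{0} = 1
G(4) = mex{1,0} = 2
G(5) = mex{2,1} = 0
G(6) = mex{0,0,0} = 1
G(7) = mex{1,1,1} = 0
G(8) = mex{0,2,0} = 1
G(9) = mex{1,0,1} = 2
G(10) = mex{2,1,2} = 0
G(11) = mex{0,0,0} = 1
G(12) = mex{1,1,1} = 0
G(13) = mex{0,2,0} = 1
G(14) = mex{1,0,1} = 2
G(15) = mex{2,1,2} = 0
G(16) = mex{0,0,0} = 1
G(17) = mex{1,1,1} = 0

0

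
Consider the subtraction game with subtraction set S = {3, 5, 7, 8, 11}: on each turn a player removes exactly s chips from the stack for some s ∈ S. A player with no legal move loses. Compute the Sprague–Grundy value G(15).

0

G(0) = 0
G(1) = mex{} = 0
G(2) = mex{} = 0
G(3) = mex{0} = 1
G(4) = mex{0} = 1
G(5) = mex{0,0} = 1
G(6) = mex{1,0} = 2
G(7) = mex{1,0,0} = 2
G(8) = mex{1,1,0,0} = 2
G(9) = mex{2,1,0,0} = 3
G(10) = mex{2,1,1,0} = 3
G(11) = mex{2,2,1,1,0} = 3
G(12) = mex{3,2,1,1,0} = 4
G(13) = mex{3,2,2,1,0} = 4
G(14) = mex{3,3,2,2,1} = 0
G(15) = mex{4,3,2,2,1} = 0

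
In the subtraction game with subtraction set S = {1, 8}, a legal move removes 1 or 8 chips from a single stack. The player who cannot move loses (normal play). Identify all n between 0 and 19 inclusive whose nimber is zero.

n :  0  1  2  3  4  5  6  7  8  9 10 11 12 13 14 15 16 17 18 19
G :  0  1  0  1  0  1  0  1  2  0  1  0  1  0  1  0  1  2  0  1
P-positions are exactly the n with G(n) = 0.

0, 2, 4, 6, 9, 11, 13, 15, 18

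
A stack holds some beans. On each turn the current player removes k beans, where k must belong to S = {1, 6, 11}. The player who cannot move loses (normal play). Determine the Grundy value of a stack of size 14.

0

G(0) = 0
G(1) = mex{0} = 1
G(2) = mex{1} = 0
G(3) = mex{0} = 1
G(4) = mex{1} = 0
G(5) = mex{0} = 1
G(6) = mex{1,0} = 2
G(7) = mex{2,1} = 0
G(8) = mex{0,0} = 1
G(9) = mex{1,1} = 0
G(10) = mex{0,0} = 1
G(11) = mex{1,1,0} = 2
G(12) = mex{2,2,1} = 0
G(13) = mex{0,0,0} = 1
G(14) = mex{1,1,1} = 0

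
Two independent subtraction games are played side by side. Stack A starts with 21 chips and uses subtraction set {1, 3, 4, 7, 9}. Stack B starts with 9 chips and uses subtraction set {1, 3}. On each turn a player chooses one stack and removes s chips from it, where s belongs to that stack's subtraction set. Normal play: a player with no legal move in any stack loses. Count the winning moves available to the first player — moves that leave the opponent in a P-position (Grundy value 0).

1

Stack A, S = {1, 3, 4, 7, 9}:
G(0) = 0
G(1) = mex{0} = 1
G(2) = mex{1} = 0
G(3) = mex{0,0} = 1
G(4) = mex{1,1,0} = 2
G(5) = mex{2,0,1} = 3
G(6) = mex{3,1,0} = 2
G(7) = mex{2,2,1,0} = 3
G(8) = mex{3,3,2,1} = 0
G(9) = mex{0,2,3,0,0} = 1
G(10) = mex{1,3,2,1,1} = 0
G(11) = mex{0,0,3,2,0} = 1
G(12) = mex{1,1,0,3,1} = 2
G(13) = mex{2,0,1,2,2} = 3
G(14) = mex{3,1,0,3,3} = 2
G(15) = mex{2,2,1,0,2} = 3
G(16) = mex{3,3,2,1,3} = 0
G(17) = mex{0,2,3,0,0} = 1
G(18) = mex{1,3,2,1,1} = 0
G(19) = mex{0,0,3,2,0} = 1
G(20) = mex{1,1,0,3,1} = 2
G(21) = mex{2,0,1,2,2} = 3
G_A(21) = 3.
Stack B, S = {1, 3}:
G(0) = 0
G(1) = mex{0} = 1
G(2) = mex{1} = 0
G(3) = mex{0,0} = 1
G(4) = mex{1,1} = 0
G(5) = mex{0,0} = 1
G(6) = mex{1,1} = 0
G(7) = mex{0,0} = 1
G(8) = mex{1,1} = 0
G(9) = mex{0,0} = 1
G_B(9) = 1.
Combined Grundy value = 3 ⊕ 1 = 2.
A winning move leaves total XOR = 0, i.e. changes one component's Grundy value g to g ⊕ X where X is the current total.
Stack A: need g' = 3⊕2 = 1. Options: 21−1→G=2, 21−3→G=0, 21−4→G=1, 21−7→G=2, 21−9→G=2. Hits: 1.
Stack B: need g' = 1⊕2 = 3. Options: 9−1→G=0, 9−3→G=0. Hits: 0.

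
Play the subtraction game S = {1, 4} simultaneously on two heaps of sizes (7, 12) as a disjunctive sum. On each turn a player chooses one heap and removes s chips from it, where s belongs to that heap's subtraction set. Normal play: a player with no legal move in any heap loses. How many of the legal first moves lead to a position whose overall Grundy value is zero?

0

All heaps use S = {1, 4}:
G(0) = 0
G(1) = mex{0} = 1
G(2) = mex{1} = 0
G(3) = mex{0} = 1
G(4) = mex{1,0} = 2
G(5) = mex{2,1} = 0
G(6) = mex{0,0} = 1
G(7) = mex{1,1} = 0
G(8) = mex{0,2} = 1
G(9) = mex{1,0} = 2
G(10) = mex{2,1} = 0
G(11) = mex{0,0} = 1
G(12) = mex{1,1} = 0
Heap A: G(7) = 0.
Heap B: G(12) = 0.
Combined Grundy value = 0 ⊕ 0 = 0.
A winning move leaves total XOR = 0, i.e. changes one component's Grundy value g to g ⊕ X where X is the current total.
Heap A: target g' = 0⊕0 = 0, but every legal move changes the Grundy value (mex property), so 0 moves.
Heap B: target g' = 0⊕0 = 0, but every legal move changes the Grundy value (mex property), so 0 moves.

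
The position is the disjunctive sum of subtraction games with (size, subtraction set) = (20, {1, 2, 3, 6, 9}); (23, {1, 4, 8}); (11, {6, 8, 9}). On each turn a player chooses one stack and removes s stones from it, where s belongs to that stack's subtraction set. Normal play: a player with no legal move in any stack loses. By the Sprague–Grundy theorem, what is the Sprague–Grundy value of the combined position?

Stack A, S = {1, 2, 3, 6, 9}:
n :  0  1  2  3  4  5  6  7  8  9 10 11 12 13 14 15 16 17 18 19 20
G :  0  1  2  3  0  1  2  3  0  1  2  3  0  1  2  3  0  1  2  3  0
G_A(20) = 0.
Stack B, S = {1, 4, 8}:
G(0) = 0
G(1) = mex{0} = 1
G(2) = mex{1} = 0
G(3) = mex{0} = 1
G(4) = mex{1,0} = 2
G(5) = mex{2,1} = 0
G(6) = mex{0,0} = 1
G(7) = mex{1,1} = 0
G(8) = mex{0,2,0} = 1
G(9) = mex{1,0,1} = 2
G(10) = mex{2,1,0} = 3
G(11) = mex{3,0,1} = 2
G(12) = mex{2,1,2} = 0
G(13) = mex{0,2,0} = 1
G(14) = mex{1,3,1} = 0
G(15) = mex{0,2,0} = 1
G(16) = mex{1,0,1} = 2
G(17) = mex{2,1,2} = 0
G(18) = mex{0,0,3} = 1
G(19) = mex{1,1,2} = 0
G(20) = mex{0,2,0} = 1
G(21) = mex{1,0,1} = 2
G(22) = mex{2,1,0} = 3
G(23) = mex{3,0,1} = 2
G_B(23) = 2.
Stack C, S = {6, 8, 9}:
n :  0  1  2  3  4  5  6  7  8  9 10 11
G :  0  0  0  0  0  0  1  1  1  1  1  1
G_C(11) = 1.
Combined Grundy value = 0 ⊕ 2 ⊕ 1 = 3.

3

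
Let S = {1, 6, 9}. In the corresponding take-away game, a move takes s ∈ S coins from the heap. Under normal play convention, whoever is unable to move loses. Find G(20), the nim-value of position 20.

1

G(0) = 0
G(1) = mex{0} = 1
G(2) = mex{1} = 0
G(3) = mex{0} = 1
G(4) = mex{1} = 0
G(5) = mex{0} = 1
G(6) = mex{1,0} = 2
G(7) = mex{2,1} = 0
G(8) = mex{0,0} = 1
G(9) = mex{1,1,0} = 2
G(10) = mex{2,0,1} = 3
G(11) = mex{3,1,0} = 2
G(12) = mex{2,2,1} = 0
G(13) = mex{0,0,0} = 1
G(14) = mex{1,1,1} = 0
G(15) = mex{0,2,2} = 1
G(16) = mex{1,3,0} = 2
G(17) = mex{2,2,1} = 0
G(18) = mex{0,0,2} = 1
G(19) = mex{1,1,3} = 0
G(20) = mex{0,0,2} = 1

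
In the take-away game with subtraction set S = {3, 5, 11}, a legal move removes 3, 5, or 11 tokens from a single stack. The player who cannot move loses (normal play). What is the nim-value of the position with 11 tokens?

n :  0  1  2  3  4  5  6  7  8  9 10 11
G :  0  0  0  1  1  1  2  2  0  0  0  1

1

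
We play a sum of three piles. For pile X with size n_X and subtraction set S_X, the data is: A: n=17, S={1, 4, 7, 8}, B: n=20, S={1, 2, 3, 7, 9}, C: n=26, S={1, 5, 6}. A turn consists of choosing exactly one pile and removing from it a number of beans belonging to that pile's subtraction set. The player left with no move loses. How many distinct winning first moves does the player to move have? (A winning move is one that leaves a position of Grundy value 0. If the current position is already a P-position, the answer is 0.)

Pile A, S = {1, 4, 7, 8}:
n :  0  1  2  3  4  5  6  7  8  9 10 11 12 13 14 15 16 17
G :  0  1  0  1  2  0  1  2  3  2  3  0  1  3  0  1  0  1
G_A(17) = 1.
Pile B, S = {1, 2, 3, 7, 9}:
G(0) = 0
G(1) = mex{0} = 1
G(2) = mex{1,0} = 2
G(3) = mex{2,1,0} = 3
G(4) = mex{3,2,1} = 0
G(5) = mex{0,3,2} = 1
G(6) = mex{1,0,3} = 2
G(7) = mex{2,1,0,0} = 3
G(8) = mex{3,2,1,1} = 0
G(9) = mex{0,3,2,2,0} = 1
G(10) = mex{1,0,3,3,1} = 2
G(11) = mex{2,1,0,0,2} = 3
G(12) = mex{3,2,1,1,3} = 0
G(13) = mex{0,3,2,2,0} = 1
G(14) = mex{1,0,3,3,1} = 2
G(15) = mex{2,1,0,0,2} = 3
G(16) = mex{3,2,1,1,3} = 0
G(17) = mex{0,3,2,2,0} = 1
G(18) = mex{1,0,3,3,1} = 2
G(19) = mex{2,1,0,0,2} = 3
G(20) = mex{3,2,1,1,3} = 0
G_B(20) = 0.
Pile C, S = {1, 5, 6}:
G(0) = 0
G(1) = mex{0} = 1
G(2) = mex{1} = 0
G(3) = mex{0} = 1
G(4) = mex{1} = 0
G(5) = mex{0,0} = 1
G(6) = mex{1,1,0} = 2
G(7) = mex{2,0,1} = 3
G(8) = mex{3,1,0} = 2
G(9) = mex{2,0,1} = 3
G(10) = mex{3,1,0} = 2
G(11) = mex{2,2,1} = 0
G(12) = mex{0,3,2} = 1
G(13) = mex{1,2,3} = 0
G(14) = mex{0,3,2} = 1
G(15) = mex{1,2,3} = 0
G(16) = mex{0,0,2} = 1
G(17) = mex{1,1,0} = 2
G(18) = mex{2,0,1} = 3
G(19) = mex{3,1,0} = 2
G(20) = mex{2,0,1} = 3
G(21) = mex{3,1,0} = 2
G(22) = mex{2,2,1} = 0
G(23) = mex{0,3,2} = 1
G(24) = mex{1,2,3} = 0
G(25) = mex{0,3,2} = 1
G(26) = mex{1,2,3} = 0
G_C(26) = 0.
Combined Grundy value = 1 ⊕ 0 ⊕ 0 = 1.
A winning move leaves total XOR = 0, i.e. changes one component's Grundy value g to g ⊕ X where X is the current total.
Pile A: need g' = 1⊕1 = 0. Options: 17−1→G=0, 17−4→G=3, 17−7→G=3, 17−8→G=2. Hits: 1.
Pile B: need g' = 0⊕1 = 1. Options: 20−1→G=3, 20−2→G=2, 20−3→G=1, 20−7→G=1, 20−9→G=3. Hits: 2.
Pile C: need g' = 0⊕1 = 1. Options: 26−1→G=1, 26−5→G=2, 26−6→G=3. Hits: 1.

4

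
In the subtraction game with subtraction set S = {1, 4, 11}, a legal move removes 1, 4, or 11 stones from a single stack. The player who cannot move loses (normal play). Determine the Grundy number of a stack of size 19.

2

G(0) = 0
G(1) = mex{0} = 1
G(2) = mex{1} = 0
G(3) = mex{0} = 1
G(4) = mex{1,0} = 2
G(5) = mex{2,1} = 0
G(6) = mex{0,0} = 1
G(7) = mex{1,1} = 0
G(8) = mex{0,2} = 1
G(9) = mex{1,0} = 2
G(10) = mex{2,1} = 0
G(11) = mex{0,0,0} = 1
G(12) = mex{1,1,1} = 0
G(13) = mex{0,2,0} = 1
G(14) = mex{1,0,1} = 2
G(15) = mex{2,1,2} = 0
G(16) = mex{0,0,0} = 1
G(17) = mex{1,1,1} = 0
G(18) = mex{0,2,0} = 1
G(19) = mex{1,0,1} = 2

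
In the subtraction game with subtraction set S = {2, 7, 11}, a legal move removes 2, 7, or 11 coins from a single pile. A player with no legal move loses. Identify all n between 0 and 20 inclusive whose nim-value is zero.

n :  0  1  2  3  4  5  6  7  8  9 10 11 12 13 14 15 16 17 18 19 20
G :  0  0  1  1  0  0  1  1  2  0  0  1  1  0  0  1  1  2  0  0  1
P-positions are exactly the n with G(n) = 0.

0, 1, 4, 5, 9, 10, 13, 14, 18, 19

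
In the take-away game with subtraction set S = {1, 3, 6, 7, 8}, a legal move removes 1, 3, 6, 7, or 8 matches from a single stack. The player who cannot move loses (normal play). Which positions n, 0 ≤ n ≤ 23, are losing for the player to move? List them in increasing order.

0, 2, 4, 13, 15, 17

G(0) = 0
G(1) = mex{0} = 1
G(2) = mex{1} = 0
G(3) = mex{0,0} = 1
G(4) = mex{1,1} = 0
G(5) = mex{0,0} = 1
G(6) = mex{1,1,0} = 2
G(7) = mex{2,0,1,0} = 3
G(8) = mex{3,1,0,1,0} = 2
G(9) = mex{2,2,1,0,1} = 3
G(10) = mex{3,3,0,1,0} = 2
G(11) = mex{2,2,1,0,1} = 3
G(12) = mex{3,3,2,1,0} = 4
G(13) = mex{4,2,3,2,1} = 0
G(14) = mex{0,3,2,3,2} = 1
G(15) = mex{1,4,3,2,3} = 0
G(16) = mex{0,0,2,3,2} = 1
G(17) = mex{1,1,3,2,3} = 0
G(18) = mex{0,0,4,3,2} = 1
G(19) = mex{1,1,0,4,3} = 2
G(20) = mex{2,0,1,0,4} = 3
G(21) = mex{3,1,0,1,0} = 2
G(22) = mex{2,2,1,0,1} = 3
G(23) = mex{3,3,0,1,0} = 2
P-positions are exactly the n with G(n) = 0.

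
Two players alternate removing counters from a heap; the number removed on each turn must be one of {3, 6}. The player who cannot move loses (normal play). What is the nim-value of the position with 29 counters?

n :  0  1  2  3  4  5  6  7  8  9 10 11 12 13 14 15 16 17 18 19 20 21 22 23 24 25 26 27 28 29
G :  0  0  0  1  1  1  2  2  2  0  0  0  1  1  1  2  2  2  0  0  0  1  1  1  2  2  2  0  0  0

0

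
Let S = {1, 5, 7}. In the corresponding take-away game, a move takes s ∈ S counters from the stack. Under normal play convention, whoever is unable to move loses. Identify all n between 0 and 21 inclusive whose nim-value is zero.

0, 2, 4, 6, 8, 10, 12, 14, 16, 18, 20

n :  0  1  2  3  4  5  6  7  8  9 10 11 12 13 14 15 16 17 18 19 20 21
G :  0  1  0  1  0  1  0  1  0  1  0  1  0  1  0  1  0  1  0  1  0  1
P-positions are exactly the n with G(n) = 0.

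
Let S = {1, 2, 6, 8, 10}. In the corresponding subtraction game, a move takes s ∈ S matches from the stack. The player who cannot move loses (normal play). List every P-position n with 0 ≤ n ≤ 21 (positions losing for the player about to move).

0, 3, 7, 12, 16, 19

G(0) = 0
G(1) = mex{0} = 1
G(2) = mex{1,0} = 2
G(3) = mex{2,1} = 0
G(4) = mex{0,2} = 1
G(5) = mex{1,0} = 2
G(6) = mex{2,1,0} = 3
G(7) = mex{3,2,1} = 0
G(8) = mex{0,3,2,0} = 1
G(9) = mex{1,0,0,1} = 2
G(10) = mex{2,1,1,2,0} = 3
G(11) = mex{3,2,2,0,1} = 4
G(12) = mex{4,3,3,1,2} = 0
G(13) = mex{0,4,0,2,0} = 1
G(14) = mex{1,0,1,3,1} = 2
G(15) = mex{2,1,2,0,2} = 3
G(16) = mex{3,2,3,1,3} = 0
G(17) = mex{0,3,4,2,0} = 1
G(18) = mex{1,0,0,3,1} = 2
G(19) = mex{2,1,1,4,2} = 0
G(20) = mex{0,2,2,0,3} = 1
G(21) = mex{1,0,3,1,4} = 2
P-positions are exactly the n with G(n) = 0.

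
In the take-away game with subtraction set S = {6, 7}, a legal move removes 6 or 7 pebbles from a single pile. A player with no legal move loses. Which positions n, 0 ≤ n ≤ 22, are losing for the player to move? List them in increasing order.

0, 1, 2, 3, 4, 5, 13, 14, 15, 16, 17, 18

G(0) = 0
G(1) = mex{} = 0
G(2) = mex{} = 0
G(3) = mex{} = 0
G(4) = mex{} = 0
G(5) = mex{} = 0
G(6) = mex{0} = 1
G(7) = mex{0,0} = 1
G(8) = mex{0,0} = 1
G(9) = mex{0,0} = 1
G(10) = mex{0,0} = 1
G(11) = mex{0,0} = 1
G(12) = mex{1,0} = 2
G(13) = mex{1,1} = 0
G(14) = mex{1,1} = 0
G(15) = mex{1,1} = 0
G(16) = mex{1,1} = 0
G(17) = mex{1,1} = 0
G(18) = mex{2,1} = 0
G(19) = mex{0,2} = 1
G(20) = mex{0,0} = 1
G(21) = mex{0,0} = 1
G(22) = mex{0,0} = 1
P-positions are exactly the n with G(n) = 0.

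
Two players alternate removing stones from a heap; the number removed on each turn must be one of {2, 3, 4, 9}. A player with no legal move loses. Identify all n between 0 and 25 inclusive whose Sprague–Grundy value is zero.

0, 1, 6, 7, 12, 13, 18, 19, 24, 25

n :  0  1  2  3  4  5  6  7  8  9 10 11 12 13 14 15 16 17 18 19 20 21 22 23 24 25
G :  0  0  1  1  2  2  0  0  1  1  2  2  0  0  1  1  2  2  0  0  1  1  2  2  0  0
P-positions are exactly the n with G(n) = 0.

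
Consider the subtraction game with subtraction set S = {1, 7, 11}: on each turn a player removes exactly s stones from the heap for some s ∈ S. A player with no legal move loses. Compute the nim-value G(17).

1

G(0) = 0
G(1) = mex{0} = 1
G(2) = mex{1} = 0
G(3) = mex{0} = 1
G(4) = mex{1} = 0
G(5) = mex{0} = 1
G(6) = mex{1} = 0
G(7) = mex{0,0} = 1
G(8) = mex{1,1} = 0
G(9) = mex{0,0} = 1
G(10) = mex{1,1} = 0
G(11) = mex{0,0,0} = 1
G(12) = mex{1,1,1} = 0
G(13) = mex{0,0,0} = 1
G(14) = mex{1,1,1} = 0
G(15) = mex{0,0,0} = 1
G(16) = mex{1,1,1} = 0
G(17) = mex{0,0,0} = 1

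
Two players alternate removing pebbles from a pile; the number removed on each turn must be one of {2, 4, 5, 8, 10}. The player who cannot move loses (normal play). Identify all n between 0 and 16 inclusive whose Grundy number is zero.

0, 1, 7, 13, 14

n :  0  1  2  3  4  5  6  7  8  9 10 11 12 13 14 15 16
G :  0  0  1  1  2  2  3  0  4  1  5  2  3  0  0  1  1
P-positions are exactly the n with G(n) = 0.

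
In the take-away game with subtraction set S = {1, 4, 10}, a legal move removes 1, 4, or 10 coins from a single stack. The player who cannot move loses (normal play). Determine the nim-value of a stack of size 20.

G(0) = 0
G(1) = mex{0} = 1
G(2) = mex{1} = 0
G(3) = mex{0} = 1
G(4) = mex{1,0} = 2
G(5) = mex{2,1} = 0
G(6) = mex{0,0} = 1
G(7) = mex{1,1} = 0
G(8) = mex{0,2} = 1
G(9) = mex{1,0} = 2
G(10) = mex{2,1,0} = 3
G(11) = mex{3,0,1} = 2
G(12) = mex{2,1,0} = 3
G(13) = mex{3,2,1} = 0
G(14) = mex{0,3,2} = 1
G(15) = mex{1,2,0} = 3
G(16) = mex{3,3,1} = 0
G(17) = mex{0,0,0} = 1
G(18) = mex{1,1,1} = 0
G(19) = mex{0,3,2} = 1
G(20) = mex{1,0,3} = 2

2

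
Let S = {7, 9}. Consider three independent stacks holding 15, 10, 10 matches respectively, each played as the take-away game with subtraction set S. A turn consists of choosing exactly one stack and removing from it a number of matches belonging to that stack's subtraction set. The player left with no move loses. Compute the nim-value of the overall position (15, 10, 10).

All stacks use S = {7, 9}:
G(0) = 0
G(1) = mex{} = 0
G(2) = mex{} = 0
G(3) = mex{} = 0
G(4) = mex{} = 0
G(5) = mex{} = 0
G(6) = mex{} = 0
G(7) = mex{0} = 1
G(8) = mex{0} = 1
G(9) = mex{0,0} = 1
G(10) = mex{0,0} = 1
G(11) = mex{0,0} = 1
G(12) = mex{0,0} = 1
G(13) = mex{0,0} = 1
G(14) = mex{1,0} = 2
G(15) = mex{1,0} = 2
Stack A: G(15) = 2.
Stack B: G(10) = 1.
Stack C: G(10) = 1.
Combined Grundy value = 2 ⊕ 1 ⊕ 1 = 2.

2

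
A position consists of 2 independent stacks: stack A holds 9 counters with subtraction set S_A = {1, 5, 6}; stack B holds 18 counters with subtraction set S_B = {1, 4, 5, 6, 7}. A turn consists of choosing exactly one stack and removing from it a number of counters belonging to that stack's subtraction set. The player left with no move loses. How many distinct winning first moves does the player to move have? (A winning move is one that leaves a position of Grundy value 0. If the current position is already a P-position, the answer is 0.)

1

Stack A, S = {1, 5, 6}:
G(0) = 0
G(1) = mex{0} = 1
G(2) = mex{1} = 0
G(3) = mex{0} = 1
G(4) = mex{1} = 0
G(5) = mex{0,0} = 1
G(6) = mex{1,1,0} = 2
G(7) = mex{2,0,1} = 3
G(8) = mex{3,1,0} = 2
G(9) = mex{2,0,1} = 3
G_A(9) = 3.
Stack B, S = {1, 4, 5, 6, 7}:
n :  0  1  2  3  4  5  6  7  8  9 10 11 12 13 14 15 16 17 18
G :  0  1  0  1  2  3  2  3  4  5  0  1  0  1  2  3  2  3  4
G_B(18) = 4.
Combined Grundy value = 3 ⊕ 4 = 7.
A winning move leaves total XOR = 0, i.e. changes one component's Grundy value g to g ⊕ X where X is the current total.
Stack A: need g' = 3⊕7 = 4. Options: 9−1→G=2, 9−5→G=0, 9−6→G=1. Hits: 0.
Stack B: need g' = 4⊕7 = 3. Options: 18−1→G=3, 18−4→G=2, 18−5→G=1, 18−6→G=0, 18−7→G=1. Hits: 1.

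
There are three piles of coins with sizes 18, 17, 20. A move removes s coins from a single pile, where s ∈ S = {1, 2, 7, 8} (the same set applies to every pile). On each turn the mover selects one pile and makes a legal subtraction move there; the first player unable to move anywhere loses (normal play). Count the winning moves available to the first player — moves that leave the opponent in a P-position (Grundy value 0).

All piles use S = {1, 2, 7, 8}:
n :  0  1  2  3  4  5  6  7  8  9 10 11 12 13 14 15 16 17 18 19 20
G :  0  1  2  0  1  2  0  1  2  0  1  2  0  1  2  0  1  2  0  1  2
Pile A: G(18) = 0.
Pile B: G(17) = 2.
Pile C: G(20) = 2.
Combined Grundy value = 0 ⊕ 2 ⊕ 2 = 0.
A winning move leaves total XOR = 0, i.e. changes one component's Grundy value g to g ⊕ X where X is the current total.
Pile A: target g' = 0⊕0 = 0, but every legal move changes the Grundy value (mex property), so 0 moves.
Pile B: target g' = 2⊕0 = 2, but every legal move changes the Grundy value (mex property), so 0 moves.
Pile C: target g' = 2⊕0 = 2, but every legal move changes the Grundy value (mex property), so 0 moves.

0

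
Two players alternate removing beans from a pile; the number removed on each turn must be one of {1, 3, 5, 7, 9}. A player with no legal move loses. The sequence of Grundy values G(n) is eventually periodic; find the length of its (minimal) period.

2

n :  0  1  2  3  4  5  6  7  8  9 10 11 12 13 14
G :  0  1  0  1  0  1  0  1  0  1  0  1  0  1  0
G(n+2) = G(n) holds for n = 0,…,8 (a full window of length max(S) = 9), so the sequence is purely periodic with period 2.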